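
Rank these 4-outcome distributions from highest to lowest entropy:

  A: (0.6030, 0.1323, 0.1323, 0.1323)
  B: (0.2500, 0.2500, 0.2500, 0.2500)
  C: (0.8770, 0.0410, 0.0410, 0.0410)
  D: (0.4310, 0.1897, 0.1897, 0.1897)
B > D > A > C

Key insight: Entropy is maximized by uniform distributions and minimized by concentrated distributions.

Entropies:
  H(A) = 1.5984 bits
  H(B) = 2.0000 bits
  H(C) = 0.7329 bits
  H(D) = 1.8881 bits

Ranking: B > D > A > C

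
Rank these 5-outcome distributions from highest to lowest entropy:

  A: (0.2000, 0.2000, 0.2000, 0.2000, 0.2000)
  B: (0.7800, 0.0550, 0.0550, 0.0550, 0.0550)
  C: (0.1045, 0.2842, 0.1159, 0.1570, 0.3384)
A > C > B

Key insight: Entropy is maximized by uniform distributions and minimized by concentrated distributions.

- Uniform distributions have maximum entropy log₂(5) = 2.3219 bits
- The more "peaked" or concentrated a distribution, the lower its entropy

Entropies:
  H(A) = 2.3219 bits
  H(B) = 1.2002 bits
  H(C) = 2.1650 bits

Ranking: A > C > B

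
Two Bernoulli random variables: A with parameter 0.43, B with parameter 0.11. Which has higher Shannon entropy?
A

For binary distributions, entropy is maximized at p=0.5 and decreases as p moves toward 0 or 1.

H(A) = H(0.43) = 0.9858 bits
H(B) = H(0.11) = 0.4999 bits

Distribution A (p=0.43) is closer to uniform (p=0.5), so it has higher entropy.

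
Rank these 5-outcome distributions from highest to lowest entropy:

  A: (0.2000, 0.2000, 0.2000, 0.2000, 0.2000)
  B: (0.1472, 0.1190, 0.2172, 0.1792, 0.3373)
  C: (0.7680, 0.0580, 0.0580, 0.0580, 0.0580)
A > B > C

Key insight: Entropy is maximized by uniform distributions and minimized by concentrated distributions.

- Uniform distributions have maximum entropy log₂(5) = 2.3219 bits
- The more "peaked" or concentrated a distribution, the lower its entropy

Entropies:
  H(A) = 2.3219 bits
  H(B) = 2.2242 bits
  H(C) = 1.2455 bits

Ranking: A > B > C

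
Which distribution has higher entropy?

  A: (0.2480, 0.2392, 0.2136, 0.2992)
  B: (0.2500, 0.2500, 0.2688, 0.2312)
B

Both distributions are close to uniform, making this a harder comparison.

H(A) = 1.9890 bits
H(B) = 1.9980 bits

The distribution closer to uniform has higher entropy.
Answer: B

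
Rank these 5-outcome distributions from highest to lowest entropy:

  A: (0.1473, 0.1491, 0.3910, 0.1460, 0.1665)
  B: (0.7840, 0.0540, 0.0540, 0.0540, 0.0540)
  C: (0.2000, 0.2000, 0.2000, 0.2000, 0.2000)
C > A > B

Key insight: Entropy is maximized by uniform distributions and minimized by concentrated distributions.

- Uniform distributions have maximum entropy log₂(5) = 2.3219 bits
- The more "peaked" or concentrated a distribution, the lower its entropy

Entropies:
  H(A) = 2.1821 bits
  H(B) = 1.1848 bits
  H(C) = 2.3219 bits

Ranking: C > A > B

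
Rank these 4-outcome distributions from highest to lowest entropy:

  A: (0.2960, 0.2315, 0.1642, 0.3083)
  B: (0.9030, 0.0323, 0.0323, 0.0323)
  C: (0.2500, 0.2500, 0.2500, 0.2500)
C > A > B

Key insight: Entropy is maximized by uniform distributions and minimized by concentrated distributions.

- Uniform distributions have maximum entropy log₂(4) = 2.0000 bits
- The more "peaked" or concentrated a distribution, the lower its entropy

Entropies:
  H(A) = 1.9599 bits
  H(B) = 0.6132 bits
  H(C) = 2.0000 bits

Ranking: C > A > B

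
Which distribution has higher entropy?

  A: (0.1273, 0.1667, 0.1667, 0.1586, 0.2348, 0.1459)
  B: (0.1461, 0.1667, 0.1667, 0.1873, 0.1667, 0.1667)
B

Both distributions are close to uniform, making this a harder comparison.

H(A) = 2.5576 bits
H(B) = 2.5813 bits

The distribution closer to uniform has higher entropy.
Answer: B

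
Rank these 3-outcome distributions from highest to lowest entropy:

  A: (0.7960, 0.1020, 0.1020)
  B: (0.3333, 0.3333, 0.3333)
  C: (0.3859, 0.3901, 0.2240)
B > C > A

Key insight: Entropy is maximized by uniform distributions and minimized by concentrated distributions.

- Uniform distributions have maximum entropy log₂(3) = 1.5850 bits
- The more "peaked" or concentrated a distribution, the lower its entropy

Entropies:
  H(A) = 0.9339 bits
  H(B) = 1.5850 bits
  H(C) = 1.5434 bits

Ranking: B > C > A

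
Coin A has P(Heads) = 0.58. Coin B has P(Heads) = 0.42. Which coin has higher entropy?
Equal

For binary distributions, entropy is maximized at p=0.5 and decreases as p moves toward 0 or 1.

H(A) = H(0.58) = 0.9815 bits
H(B) = H(0.42) = 0.9815 bits

Both distributions are equally far from uniform (|0.58-0.5| = |0.42-0.5|), so they have the same entropy.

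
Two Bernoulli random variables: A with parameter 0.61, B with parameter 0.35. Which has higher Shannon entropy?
A

For binary distributions, entropy is maximized at p=0.5 and decreases as p moves toward 0 or 1.

H(A) = H(0.61) = 0.9648 bits
H(B) = H(0.35) = 0.9341 bits

Distribution A (p=0.61) is closer to uniform (p=0.5), so it has higher entropy.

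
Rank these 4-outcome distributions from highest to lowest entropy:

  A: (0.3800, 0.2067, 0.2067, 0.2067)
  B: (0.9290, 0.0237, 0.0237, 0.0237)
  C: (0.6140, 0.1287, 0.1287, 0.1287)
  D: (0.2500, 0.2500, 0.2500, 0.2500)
D > A > C > B

Key insight: Entropy is maximized by uniform distributions and minimized by concentrated distributions.

Entropies:
  H(A) = 1.9407 bits
  H(B) = 0.4822 bits
  H(C) = 1.5740 bits
  H(D) = 2.0000 bits

Ranking: D > A > C > B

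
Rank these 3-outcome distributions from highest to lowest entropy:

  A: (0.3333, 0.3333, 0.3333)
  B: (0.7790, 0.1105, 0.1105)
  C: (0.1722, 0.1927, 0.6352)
A > C > B

Key insight: Entropy is maximized by uniform distributions and minimized by concentrated distributions.

- Uniform distributions have maximum entropy log₂(3) = 1.5850 bits
- The more "peaked" or concentrated a distribution, the lower its entropy

Entropies:
  H(A) = 1.5850 bits
  H(B) = 0.9830 bits
  H(C) = 1.3106 bits

Ranking: A > C > B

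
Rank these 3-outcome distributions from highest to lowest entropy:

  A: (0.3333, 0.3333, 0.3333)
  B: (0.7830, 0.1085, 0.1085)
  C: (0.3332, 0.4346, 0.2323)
A > C > B

Key insight: Entropy is maximized by uniform distributions and minimized by concentrated distributions.

- Uniform distributions have maximum entropy log₂(3) = 1.5850 bits
- The more "peaked" or concentrated a distribution, the lower its entropy

Entropies:
  H(A) = 1.5850 bits
  H(B) = 0.9717 bits
  H(C) = 1.5400 bits

Ranking: A > C > B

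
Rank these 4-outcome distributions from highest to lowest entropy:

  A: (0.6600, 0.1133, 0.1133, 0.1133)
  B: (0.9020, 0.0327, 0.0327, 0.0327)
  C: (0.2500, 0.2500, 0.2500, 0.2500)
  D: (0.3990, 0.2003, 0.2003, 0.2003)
C > D > A > B

Key insight: Entropy is maximized by uniform distributions and minimized by concentrated distributions.

Entropies:
  H(A) = 1.4637 bits
  H(B) = 0.6179 bits
  H(C) = 2.0000 bits
  H(D) = 1.9229 bits

Ranking: C > D > A > B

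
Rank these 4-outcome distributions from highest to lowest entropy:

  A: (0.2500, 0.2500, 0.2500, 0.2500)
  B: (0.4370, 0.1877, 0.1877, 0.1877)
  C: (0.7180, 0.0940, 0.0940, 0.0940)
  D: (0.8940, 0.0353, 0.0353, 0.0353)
A > B > C > D

Key insight: Entropy is maximized by uniform distributions and minimized by concentrated distributions.

Entropies:
  H(A) = 2.0000 bits
  H(B) = 1.8809 bits
  H(C) = 1.3051 bits
  H(D) = 0.6557 bits

Ranking: A > B > C > D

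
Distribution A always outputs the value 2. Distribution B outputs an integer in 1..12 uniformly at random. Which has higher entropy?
B

A is deterministic, so H(A) = 0. B is uniform over 12 outcomes, so H(B) = log₂(12) = 3.585 bits. Any distribution with genuine randomness has higher entropy than a deterministic one.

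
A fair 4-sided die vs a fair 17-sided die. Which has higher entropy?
17-sided die

Both are uniform distributions; for uniform over n outcomes, H = log₂(n). H(4-sided) = log₂(4) = 2.000 bits and H(17-sided) = log₂(17) = 4.087 bits. More outcomes in a uniform distribution means higher entropy.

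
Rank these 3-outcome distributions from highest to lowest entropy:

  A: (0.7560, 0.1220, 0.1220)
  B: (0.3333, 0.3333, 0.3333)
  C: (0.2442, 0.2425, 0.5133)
B > C > A

Key insight: Entropy is maximized by uniform distributions and minimized by concentrated distributions.

- Uniform distributions have maximum entropy log₂(3) = 1.5850 bits
- The more "peaked" or concentrated a distribution, the lower its entropy

Entropies:
  H(A) = 1.0456 bits
  H(B) = 1.5850 bits
  H(C) = 1.4862 bits

Ranking: B > C > A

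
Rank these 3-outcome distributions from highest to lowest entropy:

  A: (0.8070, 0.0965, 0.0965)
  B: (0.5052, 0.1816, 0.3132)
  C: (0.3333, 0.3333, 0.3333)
C > B > A

Key insight: Entropy is maximized by uniform distributions and minimized by concentrated distributions.

- Uniform distributions have maximum entropy log₂(3) = 1.5850 bits
- The more "peaked" or concentrated a distribution, the lower its entropy

Entropies:
  H(A) = 0.9007 bits
  H(B) = 1.4692 bits
  H(C) = 1.5850 bits

Ranking: C > B > A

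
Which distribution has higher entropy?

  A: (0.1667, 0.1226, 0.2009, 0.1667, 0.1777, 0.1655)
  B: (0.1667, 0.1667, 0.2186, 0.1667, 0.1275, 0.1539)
A

Both distributions are close to uniform, making this a harder comparison.

H(A) = 2.5704 bits
H(B) = 2.5664 bits

The distribution closer to uniform has higher entropy.
Answer: A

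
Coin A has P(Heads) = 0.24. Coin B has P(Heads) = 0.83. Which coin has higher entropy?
A

For binary distributions, entropy is maximized at p=0.5 and decreases as p moves toward 0 or 1.

H(A) = H(0.24) = 0.7950 bits
H(B) = H(0.83) = 0.6577 bits

Distribution A (p=0.24) is closer to uniform (p=0.5), so it has higher entropy.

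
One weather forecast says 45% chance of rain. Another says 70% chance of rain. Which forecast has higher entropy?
45% forecast

Treat each forecast as a Bernoulli distribution. Binary entropy is maximized at p=0.5 and falls off symmetrically toward 0 or 1. The 45% forecast is closer to 50%, so it is more uncertain. H(45%) ≈ 0.993 bits, H(70%) ≈ 0.881 bits.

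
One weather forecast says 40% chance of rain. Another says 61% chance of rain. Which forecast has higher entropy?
40% forecast

Treat each forecast as a Bernoulli distribution. Binary entropy is maximized at p=0.5 and falls off symmetrically toward 0 or 1. The 40% forecast is closer to 50%, so it is more uncertain. H(40%) ≈ 0.971 bits, H(61%) ≈ 0.965 bits.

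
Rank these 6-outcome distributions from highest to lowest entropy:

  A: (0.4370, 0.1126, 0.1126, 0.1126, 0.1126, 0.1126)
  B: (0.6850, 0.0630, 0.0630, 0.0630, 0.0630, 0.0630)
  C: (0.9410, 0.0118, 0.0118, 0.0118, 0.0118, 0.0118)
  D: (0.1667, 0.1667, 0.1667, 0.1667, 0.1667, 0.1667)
D > A > B > C

Key insight: Entropy is maximized by uniform distributions and minimized by concentrated distributions.

Entropies:
  H(A) = 2.2958 bits
  H(B) = 1.6303 bits
  H(C) = 0.4605 bits
  H(D) = 2.5850 bits

Ranking: D > A > B > C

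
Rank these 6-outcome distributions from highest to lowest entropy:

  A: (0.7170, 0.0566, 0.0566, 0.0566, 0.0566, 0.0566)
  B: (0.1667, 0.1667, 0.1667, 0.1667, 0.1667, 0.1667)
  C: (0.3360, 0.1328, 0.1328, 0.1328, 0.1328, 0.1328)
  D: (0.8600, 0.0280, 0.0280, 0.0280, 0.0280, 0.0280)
B > C > A > D

Key insight: Entropy is maximized by uniform distributions and minimized by concentrated distributions.

Entropies:
  H(A) = 1.5166 bits
  H(B) = 2.5850 bits
  H(C) = 2.4627 bits
  H(D) = 0.9093 bits

Ranking: B > C > A > D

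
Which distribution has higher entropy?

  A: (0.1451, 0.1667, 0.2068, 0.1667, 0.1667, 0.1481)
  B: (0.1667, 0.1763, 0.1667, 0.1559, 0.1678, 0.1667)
B

Both distributions are close to uniform, making this a harder comparison.

H(A) = 2.5749 bits
H(B) = 2.5840 bits

The distribution closer to uniform has higher entropy.
Answer: B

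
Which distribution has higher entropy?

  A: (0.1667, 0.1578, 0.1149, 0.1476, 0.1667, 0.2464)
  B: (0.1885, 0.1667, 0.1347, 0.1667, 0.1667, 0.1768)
B

Both distributions are close to uniform, making this a harder comparison.

H(A) = 2.5460 bits
H(B) = 2.5778 bits

The distribution closer to uniform has higher entropy.
Answer: B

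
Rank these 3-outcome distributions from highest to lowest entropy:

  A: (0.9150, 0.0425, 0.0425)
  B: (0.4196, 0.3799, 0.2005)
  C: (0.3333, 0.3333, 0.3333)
C > B > A

Key insight: Entropy is maximized by uniform distributions and minimized by concentrated distributions.

- Uniform distributions have maximum entropy log₂(3) = 1.5850 bits
- The more "peaked" or concentrated a distribution, the lower its entropy

Entropies:
  H(A) = 0.5046 bits
  H(B) = 1.5210 bits
  H(C) = 1.5850 bits

Ranking: C > B > A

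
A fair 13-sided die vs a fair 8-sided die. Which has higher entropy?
13-sided die

Both are uniform distributions; for uniform over n outcomes, H = log₂(n). H(13-sided) = log₂(13) = 3.700 bits and H(8-sided) = log₂(8) = 3.000 bits. More outcomes in a uniform distribution means higher entropy.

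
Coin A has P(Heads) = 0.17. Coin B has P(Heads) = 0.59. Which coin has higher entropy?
B

For binary distributions, entropy is maximized at p=0.5 and decreases as p moves toward 0 or 1.

H(A) = H(0.17) = 0.6577 bits
H(B) = H(0.59) = 0.9765 bits

Distribution B (p=0.59) is closer to uniform (p=0.5), so it has higher entropy.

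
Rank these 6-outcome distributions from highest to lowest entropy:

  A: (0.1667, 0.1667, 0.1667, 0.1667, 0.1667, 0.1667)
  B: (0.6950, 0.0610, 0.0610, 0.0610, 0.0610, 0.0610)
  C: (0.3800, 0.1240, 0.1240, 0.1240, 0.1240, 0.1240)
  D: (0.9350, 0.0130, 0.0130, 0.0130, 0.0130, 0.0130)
A > C > B > D

Key insight: Entropy is maximized by uniform distributions and minimized by concentrated distributions.

Entropies:
  H(A) = 2.5850 bits
  H(B) = 1.5955 bits
  H(C) = 2.3976 bits
  H(D) = 0.4979 bits

Ranking: A > C > B > D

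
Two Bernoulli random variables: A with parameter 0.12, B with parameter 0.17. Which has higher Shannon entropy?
B

For binary distributions, entropy is maximized at p=0.5 and decreases as p moves toward 0 or 1.

H(A) = H(0.12) = 0.5294 bits
H(B) = H(0.17) = 0.6577 bits

Distribution B (p=0.17) is closer to uniform (p=0.5), so it has higher entropy.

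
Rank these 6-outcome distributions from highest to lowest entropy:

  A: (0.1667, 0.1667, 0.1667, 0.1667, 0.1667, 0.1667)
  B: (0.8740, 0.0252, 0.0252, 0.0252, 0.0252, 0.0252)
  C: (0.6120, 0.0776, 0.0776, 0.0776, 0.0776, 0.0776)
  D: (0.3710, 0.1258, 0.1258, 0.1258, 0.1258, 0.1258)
A > D > C > B

Key insight: Entropy is maximized by uniform distributions and minimized by concentrated distributions.

Entropies:
  H(A) = 2.5850 bits
  H(B) = 0.8389 bits
  H(C) = 1.8644 bits
  H(D) = 2.4119 bits

Ranking: A > D > C > B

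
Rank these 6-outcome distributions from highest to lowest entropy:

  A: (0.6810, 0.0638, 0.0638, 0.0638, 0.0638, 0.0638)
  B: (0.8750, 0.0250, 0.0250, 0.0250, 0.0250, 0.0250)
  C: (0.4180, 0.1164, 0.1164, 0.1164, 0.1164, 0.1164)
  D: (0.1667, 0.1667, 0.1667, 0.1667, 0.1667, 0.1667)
D > C > A > B

Key insight: Entropy is maximized by uniform distributions and minimized by concentrated distributions.

Entropies:
  H(A) = 1.6440 bits
  H(B) = 0.8338 bits
  H(C) = 2.3319 bits
  H(D) = 2.5850 bits

Ranking: D > C > A > B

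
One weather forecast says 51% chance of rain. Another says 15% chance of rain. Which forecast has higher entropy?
51% forecast

Treat each forecast as a Bernoulli distribution. Binary entropy is maximized at p=0.5 and falls off symmetrically toward 0 or 1. The 51% forecast is closer to 50%, so it is more uncertain. H(51%) ≈ 1.000 bits, H(15%) ≈ 0.610 bits.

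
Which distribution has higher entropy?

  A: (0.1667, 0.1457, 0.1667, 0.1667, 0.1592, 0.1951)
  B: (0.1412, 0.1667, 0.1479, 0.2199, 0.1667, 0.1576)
A

Both distributions are close to uniform, making this a harder comparison.

H(A) = 2.5794 bits
H(B) = 2.5689 bits

The distribution closer to uniform has higher entropy.
Answer: A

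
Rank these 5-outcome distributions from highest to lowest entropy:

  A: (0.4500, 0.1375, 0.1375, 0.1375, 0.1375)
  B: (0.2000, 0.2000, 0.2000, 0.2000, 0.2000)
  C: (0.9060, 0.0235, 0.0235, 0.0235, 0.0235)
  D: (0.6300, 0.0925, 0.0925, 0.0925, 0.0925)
B > A > D > C

Key insight: Entropy is maximized by uniform distributions and minimized by concentrated distributions.

Entropies:
  H(A) = 2.0928 bits
  H(B) = 2.3219 bits
  H(C) = 0.6377 bits
  H(D) = 1.6907 bits

Ranking: B > A > D > C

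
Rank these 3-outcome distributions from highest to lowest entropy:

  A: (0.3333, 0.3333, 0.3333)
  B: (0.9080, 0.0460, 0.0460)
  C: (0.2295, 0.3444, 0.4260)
A > C > B

Key insight: Entropy is maximized by uniform distributions and minimized by concentrated distributions.

- Uniform distributions have maximum entropy log₂(3) = 1.5850 bits
- The more "peaked" or concentrated a distribution, the lower its entropy

Entropies:
  H(A) = 1.5850 bits
  H(B) = 0.5351 bits
  H(C) = 1.5414 bits

Ranking: A > C > B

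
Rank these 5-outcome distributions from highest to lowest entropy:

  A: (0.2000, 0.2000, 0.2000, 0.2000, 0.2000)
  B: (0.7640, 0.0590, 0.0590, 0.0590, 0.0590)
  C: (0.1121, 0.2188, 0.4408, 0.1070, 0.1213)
A > C > B

Key insight: Entropy is maximized by uniform distributions and minimized by concentrated distributions.

- Uniform distributions have maximum entropy log₂(5) = 2.3219 bits
- The more "peaked" or concentrated a distribution, the lower its entropy

Entropies:
  H(A) = 2.3219 bits
  H(B) = 1.2603 bits
  H(C) = 2.0688 bits

Ranking: A > C > B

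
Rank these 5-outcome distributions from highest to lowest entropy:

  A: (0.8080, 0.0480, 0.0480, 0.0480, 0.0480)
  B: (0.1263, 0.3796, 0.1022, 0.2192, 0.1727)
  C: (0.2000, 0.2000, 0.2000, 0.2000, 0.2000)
C > B > A

Key insight: Entropy is maximized by uniform distributions and minimized by concentrated distributions.

- Uniform distributions have maximum entropy log₂(5) = 2.3219 bits
- The more "peaked" or concentrated a distribution, the lower its entropy

Entropies:
  H(A) = 1.0896 bits
  H(B) = 2.1613 bits
  H(C) = 2.3219 bits

Ranking: C > B > A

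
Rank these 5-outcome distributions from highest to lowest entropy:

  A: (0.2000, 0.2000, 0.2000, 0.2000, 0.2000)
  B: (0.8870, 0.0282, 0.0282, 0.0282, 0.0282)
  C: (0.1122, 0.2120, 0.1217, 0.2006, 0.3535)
A > C > B

Key insight: Entropy is maximized by uniform distributions and minimized by concentrated distributions.

- Uniform distributions have maximum entropy log₂(5) = 2.3219 bits
- The more "peaked" or concentrated a distribution, the lower its entropy

Entropies:
  H(A) = 2.3219 bits
  H(B) = 0.7349 bits
  H(C) = 2.1935 bits

Ranking: A > C > B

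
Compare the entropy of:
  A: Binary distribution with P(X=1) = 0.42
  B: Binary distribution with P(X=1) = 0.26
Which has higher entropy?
A

For binary distributions, entropy is maximized at p=0.5 and decreases as p moves toward 0 or 1.

H(A) = H(0.42) = 0.9815 bits
H(B) = H(0.26) = 0.8267 bits

Distribution A (p=0.42) is closer to uniform (p=0.5), so it has higher entropy.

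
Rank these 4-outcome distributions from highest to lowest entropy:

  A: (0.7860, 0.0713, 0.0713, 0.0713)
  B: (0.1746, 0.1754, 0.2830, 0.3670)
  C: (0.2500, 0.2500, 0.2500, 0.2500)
C > B > A

Key insight: Entropy is maximized by uniform distributions and minimized by concentrated distributions.

- Uniform distributions have maximum entropy log₂(4) = 2.0000 bits
- The more "peaked" or concentrated a distribution, the lower its entropy

Entropies:
  H(A) = 1.0882 bits
  H(B) = 1.9262 bits
  H(C) = 2.0000 bits

Ranking: C > B > A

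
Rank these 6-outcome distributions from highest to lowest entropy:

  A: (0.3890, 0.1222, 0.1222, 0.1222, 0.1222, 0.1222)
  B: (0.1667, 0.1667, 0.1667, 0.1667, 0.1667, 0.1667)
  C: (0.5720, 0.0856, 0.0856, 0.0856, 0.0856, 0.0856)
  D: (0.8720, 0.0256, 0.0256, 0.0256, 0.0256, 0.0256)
B > A > C > D

Key insight: Entropy is maximized by uniform distributions and minimized by concentrated distributions.

Entropies:
  H(A) = 2.3828 bits
  H(B) = 2.5850 bits
  H(C) = 1.9788 bits
  H(D) = 0.8491 bits

Ranking: B > A > C > D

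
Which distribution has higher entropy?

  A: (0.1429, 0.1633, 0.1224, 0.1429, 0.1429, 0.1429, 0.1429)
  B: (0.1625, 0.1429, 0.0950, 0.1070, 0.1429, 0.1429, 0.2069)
A

Both distributions are close to uniform, making this a harder comparison.

H(A) = 2.8031 bits
H(B) = 2.7670 bits

The distribution closer to uniform has higher entropy.
Answer: A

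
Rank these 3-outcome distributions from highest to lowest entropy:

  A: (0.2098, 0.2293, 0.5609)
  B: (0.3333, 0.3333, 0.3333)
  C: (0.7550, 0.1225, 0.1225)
B > A > C

Key insight: Entropy is maximized by uniform distributions and minimized by concentrated distributions.

- Uniform distributions have maximum entropy log₂(3) = 1.5850 bits
- The more "peaked" or concentrated a distribution, the lower its entropy

Entropies:
  H(A) = 1.4277 bits
  H(B) = 1.5850 bits
  H(C) = 1.0483 bits

Ranking: B > A > C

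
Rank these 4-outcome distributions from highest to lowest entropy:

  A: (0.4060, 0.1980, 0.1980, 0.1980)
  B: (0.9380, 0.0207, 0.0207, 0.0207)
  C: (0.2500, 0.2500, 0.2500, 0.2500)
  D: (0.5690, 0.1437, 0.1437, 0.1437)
C > A > D > B

Key insight: Entropy is maximized by uniform distributions and minimized by concentrated distributions.

Entropies:
  H(A) = 1.9158 bits
  H(B) = 0.4336 bits
  H(C) = 2.0000 bits
  H(D) = 1.6693 bits

Ranking: C > A > D > B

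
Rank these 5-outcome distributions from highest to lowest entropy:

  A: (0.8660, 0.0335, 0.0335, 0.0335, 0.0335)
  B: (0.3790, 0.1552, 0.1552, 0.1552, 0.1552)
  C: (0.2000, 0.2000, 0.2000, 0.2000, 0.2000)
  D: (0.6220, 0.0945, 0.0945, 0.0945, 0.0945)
C > B > D > A

Key insight: Entropy is maximized by uniform distributions and minimized by concentrated distributions.

Entropies:
  H(A) = 0.8363 bits
  H(B) = 2.1993 bits
  H(C) = 2.3219 bits
  H(D) = 1.7126 bits

Ranking: C > B > D > A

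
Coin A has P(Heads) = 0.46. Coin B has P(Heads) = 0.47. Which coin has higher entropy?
B

For binary distributions, entropy is maximized at p=0.5 and decreases as p moves toward 0 or 1.

H(A) = H(0.46) = 0.9954 bits
H(B) = H(0.47) = 0.9974 bits

Distribution B (p=0.47) is closer to uniform (p=0.5), so it has higher entropy.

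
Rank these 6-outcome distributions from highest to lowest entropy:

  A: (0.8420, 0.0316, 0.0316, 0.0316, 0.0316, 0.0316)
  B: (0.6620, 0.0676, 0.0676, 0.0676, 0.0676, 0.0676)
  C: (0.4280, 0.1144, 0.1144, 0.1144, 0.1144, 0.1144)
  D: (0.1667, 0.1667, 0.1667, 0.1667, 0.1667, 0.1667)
D > C > B > A

Key insight: Entropy is maximized by uniform distributions and minimized by concentrated distributions.

Entropies:
  H(A) = 0.9964 bits
  H(B) = 1.7077 bits
  H(C) = 2.3131 bits
  H(D) = 2.5850 bits

Ranking: D > C > B > A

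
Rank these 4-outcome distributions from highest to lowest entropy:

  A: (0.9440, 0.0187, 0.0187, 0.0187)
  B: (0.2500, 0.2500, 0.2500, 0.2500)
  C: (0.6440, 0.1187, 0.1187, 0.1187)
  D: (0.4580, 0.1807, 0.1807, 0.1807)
B > D > C > A

Key insight: Entropy is maximized by uniform distributions and minimized by concentrated distributions.

Entropies:
  H(A) = 0.4001 bits
  H(B) = 2.0000 bits
  H(C) = 1.5036 bits
  H(D) = 1.8540 bits

Ranking: B > D > C > A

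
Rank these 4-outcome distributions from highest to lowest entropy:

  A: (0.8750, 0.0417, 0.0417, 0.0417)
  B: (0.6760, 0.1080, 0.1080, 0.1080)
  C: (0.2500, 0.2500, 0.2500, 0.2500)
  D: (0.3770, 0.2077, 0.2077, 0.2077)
C > D > B > A

Key insight: Entropy is maximized by uniform distributions and minimized by concentrated distributions.

Entropies:
  H(A) = 0.7417 bits
  H(B) = 1.4222 bits
  H(C) = 2.0000 bits
  H(D) = 1.9433 bits

Ranking: C > D > B > A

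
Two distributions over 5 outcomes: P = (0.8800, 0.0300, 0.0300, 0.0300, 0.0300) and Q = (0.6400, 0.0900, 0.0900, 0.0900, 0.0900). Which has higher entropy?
Q

P is highly concentrated on one outcome (88%), making it nearly deterministic. Q spreads its mass more evenly (max 64%). The more spread-out distribution has higher entropy: H(P) ≈ 0.769 bits, H(Q) ≈ 1.663 bits.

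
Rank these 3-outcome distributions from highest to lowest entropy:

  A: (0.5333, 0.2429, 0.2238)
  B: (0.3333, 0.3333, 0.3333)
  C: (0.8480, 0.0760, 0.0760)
B > A > C

Key insight: Entropy is maximized by uniform distributions and minimized by concentrated distributions.

- Uniform distributions have maximum entropy log₂(3) = 1.5850 bits
- The more "peaked" or concentrated a distribution, the lower its entropy

Entropies:
  H(A) = 1.4629 bits
  H(B) = 1.5850 bits
  H(C) = 0.7668 bits

Ranking: B > A > C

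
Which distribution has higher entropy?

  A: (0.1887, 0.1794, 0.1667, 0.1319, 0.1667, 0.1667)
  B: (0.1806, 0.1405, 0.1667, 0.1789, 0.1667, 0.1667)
B

Both distributions are close to uniform, making this a harder comparison.

H(A) = 2.5766 bits
H(B) = 2.5804 bits

The distribution closer to uniform has higher entropy.
Answer: B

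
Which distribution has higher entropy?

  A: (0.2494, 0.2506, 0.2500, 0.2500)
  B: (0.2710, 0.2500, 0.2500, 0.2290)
A

Both distributions are close to uniform, making this a harder comparison.

H(A) = 2.0000 bits
H(B) = 1.9974 bits

The distribution closer to uniform has higher entropy.
Answer: A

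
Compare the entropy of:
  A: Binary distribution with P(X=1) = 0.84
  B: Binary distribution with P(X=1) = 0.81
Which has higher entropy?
B

For binary distributions, entropy is maximized at p=0.5 and decreases as p moves toward 0 or 1.

H(A) = H(0.84) = 0.6343 bits
H(B) = H(0.81) = 0.7015 bits

Distribution B (p=0.81) is closer to uniform (p=0.5), so it has higher entropy.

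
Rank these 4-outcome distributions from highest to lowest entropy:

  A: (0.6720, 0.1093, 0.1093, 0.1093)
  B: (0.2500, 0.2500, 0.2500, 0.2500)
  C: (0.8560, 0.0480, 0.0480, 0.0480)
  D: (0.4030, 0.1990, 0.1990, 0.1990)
B > D > A > C

Key insight: Entropy is maximized by uniform distributions and minimized by concentrated distributions.

Entropies:
  H(A) = 1.4327 bits
  H(B) = 2.0000 bits
  H(C) = 0.8229 bits
  H(D) = 1.9189 bits

Ranking: B > D > A > C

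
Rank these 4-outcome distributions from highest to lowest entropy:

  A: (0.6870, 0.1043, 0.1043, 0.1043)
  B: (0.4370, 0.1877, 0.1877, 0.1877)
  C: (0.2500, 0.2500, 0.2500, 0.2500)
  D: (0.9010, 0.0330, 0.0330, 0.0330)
C > B > A > D

Key insight: Entropy is maximized by uniform distributions and minimized by concentrated distributions.

Entropies:
  H(A) = 1.3927 bits
  H(B) = 1.8809 bits
  H(C) = 2.0000 bits
  H(D) = 0.6227 bits

Ranking: C > B > A > D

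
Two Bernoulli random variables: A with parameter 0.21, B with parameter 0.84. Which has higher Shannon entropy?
A

For binary distributions, entropy is maximized at p=0.5 and decreases as p moves toward 0 or 1.

H(A) = H(0.21) = 0.7415 bits
H(B) = H(0.84) = 0.6343 bits

Distribution A (p=0.21) is closer to uniform (p=0.5), so it has higher entropy.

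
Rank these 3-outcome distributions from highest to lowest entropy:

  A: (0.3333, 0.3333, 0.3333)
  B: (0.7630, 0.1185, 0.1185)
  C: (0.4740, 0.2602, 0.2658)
A > C > B

Key insight: Entropy is maximized by uniform distributions and minimized by concentrated distributions.

- Uniform distributions have maximum entropy log₂(3) = 1.5850 bits
- The more "peaked" or concentrated a distribution, the lower its entropy

Entropies:
  H(A) = 1.5850 bits
  H(B) = 1.0270 bits
  H(C) = 1.5240 bits

Ranking: A > C > B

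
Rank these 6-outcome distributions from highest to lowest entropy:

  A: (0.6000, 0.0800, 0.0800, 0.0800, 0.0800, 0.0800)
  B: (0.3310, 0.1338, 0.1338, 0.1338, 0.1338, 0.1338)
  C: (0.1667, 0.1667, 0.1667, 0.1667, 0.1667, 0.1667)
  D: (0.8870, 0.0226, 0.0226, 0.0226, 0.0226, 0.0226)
C > B > A > D

Key insight: Entropy is maximized by uniform distributions and minimized by concentrated distributions.

Entropies:
  H(A) = 1.8997 bits
  H(B) = 2.4693 bits
  H(C) = 2.5850 bits
  H(D) = 0.7713 bits

Ranking: C > B > A > D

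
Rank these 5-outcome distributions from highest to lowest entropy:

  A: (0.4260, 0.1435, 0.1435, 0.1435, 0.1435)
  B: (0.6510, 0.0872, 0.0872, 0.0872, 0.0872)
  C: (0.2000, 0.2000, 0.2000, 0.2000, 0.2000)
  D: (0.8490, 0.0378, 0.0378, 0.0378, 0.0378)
C > A > B > D

Key insight: Entropy is maximized by uniform distributions and minimized by concentrated distributions.

Entropies:
  H(A) = 2.1321 bits
  H(B) = 1.6312 bits
  H(C) = 2.3219 bits
  H(D) = 0.9143 bits

Ranking: C > A > B > D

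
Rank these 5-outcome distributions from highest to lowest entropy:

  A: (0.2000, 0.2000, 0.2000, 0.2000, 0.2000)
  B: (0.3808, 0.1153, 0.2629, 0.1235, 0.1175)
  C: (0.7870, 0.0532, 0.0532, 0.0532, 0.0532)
A > B > C

Key insight: Entropy is maximized by uniform distributions and minimized by concentrated distributions.

- Uniform distributions have maximum entropy log₂(5) = 2.3219 bits
- The more "peaked" or concentrated a distribution, the lower its entropy

Entropies:
  H(A) = 2.3219 bits
  H(B) = 2.1320 bits
  H(C) = 1.1732 bits

Ranking: A > B > C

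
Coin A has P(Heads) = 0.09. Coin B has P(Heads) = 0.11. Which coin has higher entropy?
B

For binary distributions, entropy is maximized at p=0.5 and decreases as p moves toward 0 or 1.

H(A) = H(0.09) = 0.4365 bits
H(B) = H(0.11) = 0.4999 bits

Distribution B (p=0.11) is closer to uniform (p=0.5), so it has higher entropy.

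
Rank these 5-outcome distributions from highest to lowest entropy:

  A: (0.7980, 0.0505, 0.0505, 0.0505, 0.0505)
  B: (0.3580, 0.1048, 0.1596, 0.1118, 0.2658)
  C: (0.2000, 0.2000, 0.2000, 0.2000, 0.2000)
C > B > A

Key insight: Entropy is maximized by uniform distributions and minimized by concentrated distributions.

- Uniform distributions have maximum entropy log₂(5) = 2.3219 bits
- The more "peaked" or concentrated a distribution, the lower its entropy

Entropies:
  H(A) = 1.1299 bits
  H(B) = 2.1556 bits
  H(C) = 2.3219 bits

Ranking: C > B > A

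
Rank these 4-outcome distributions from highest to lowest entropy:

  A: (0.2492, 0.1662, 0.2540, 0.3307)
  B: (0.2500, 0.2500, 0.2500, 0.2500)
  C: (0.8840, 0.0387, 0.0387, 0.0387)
B > A > C

Key insight: Entropy is maximized by uniform distributions and minimized by concentrated distributions.

- Uniform distributions have maximum entropy log₂(4) = 2.0000 bits
- The more "peaked" or concentrated a distribution, the lower its entropy

Entropies:
  H(A) = 1.9599 bits
  H(B) = 2.0000 bits
  H(C) = 0.7016 bits

Ranking: B > A > C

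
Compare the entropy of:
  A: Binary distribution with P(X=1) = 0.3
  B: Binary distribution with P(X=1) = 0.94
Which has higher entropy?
A

For binary distributions, entropy is maximized at p=0.5 and decreases as p moves toward 0 or 1.

H(A) = H(0.3) = 0.8813 bits
H(B) = H(0.94) = 0.3274 bits

Distribution A (p=0.3) is closer to uniform (p=0.5), so it has higher entropy.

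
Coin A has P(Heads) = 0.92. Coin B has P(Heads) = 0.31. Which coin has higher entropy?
B

For binary distributions, entropy is maximized at p=0.5 and decreases as p moves toward 0 or 1.

H(A) = H(0.92) = 0.4022 bits
H(B) = H(0.31) = 0.8932 bits

Distribution B (p=0.31) is closer to uniform (p=0.5), so it has higher entropy.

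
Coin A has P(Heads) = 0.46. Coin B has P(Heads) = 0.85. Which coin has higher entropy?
A

For binary distributions, entropy is maximized at p=0.5 and decreases as p moves toward 0 or 1.

H(A) = H(0.46) = 0.9954 bits
H(B) = H(0.85) = 0.6098 bits

Distribution A (p=0.46) is closer to uniform (p=0.5), so it has higher entropy.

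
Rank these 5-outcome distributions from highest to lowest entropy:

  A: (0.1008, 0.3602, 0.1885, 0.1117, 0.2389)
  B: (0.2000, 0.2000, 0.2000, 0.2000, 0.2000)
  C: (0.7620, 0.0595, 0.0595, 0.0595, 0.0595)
B > A > C

Key insight: Entropy is maximized by uniform distributions and minimized by concentrated distributions.

- Uniform distributions have maximum entropy log₂(5) = 2.3219 bits
- The more "peaked" or concentrated a distribution, the lower its entropy

Entropies:
  H(A) = 2.1646 bits
  H(B) = 2.3219 bits
  H(C) = 1.2677 bits

Ranking: B > A > C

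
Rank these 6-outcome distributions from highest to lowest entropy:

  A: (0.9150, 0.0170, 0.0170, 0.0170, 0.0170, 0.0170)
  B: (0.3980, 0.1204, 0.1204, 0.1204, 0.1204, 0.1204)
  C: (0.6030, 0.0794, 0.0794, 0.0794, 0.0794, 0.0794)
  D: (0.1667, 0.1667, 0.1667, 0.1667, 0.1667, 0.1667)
D > B > C > A

Key insight: Entropy is maximized by uniform distributions and minimized by concentrated distributions.

Entropies:
  H(A) = 0.6169 bits
  H(B) = 2.3676 bits
  H(C) = 1.8910 bits
  H(D) = 2.5850 bits

Ranking: D > B > C > A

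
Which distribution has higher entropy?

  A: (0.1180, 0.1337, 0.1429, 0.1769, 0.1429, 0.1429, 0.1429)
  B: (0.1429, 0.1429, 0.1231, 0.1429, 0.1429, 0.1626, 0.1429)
B

Both distributions are close to uniform, making this a harder comparison.

H(A) = 2.7982 bits
H(B) = 2.8034 bits

The distribution closer to uniform has higher entropy.
Answer: B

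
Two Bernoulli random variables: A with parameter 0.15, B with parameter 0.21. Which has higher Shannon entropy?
B

For binary distributions, entropy is maximized at p=0.5 and decreases as p moves toward 0 or 1.

H(A) = H(0.15) = 0.6098 bits
H(B) = H(0.21) = 0.7415 bits

Distribution B (p=0.21) is closer to uniform (p=0.5), so it has higher entropy.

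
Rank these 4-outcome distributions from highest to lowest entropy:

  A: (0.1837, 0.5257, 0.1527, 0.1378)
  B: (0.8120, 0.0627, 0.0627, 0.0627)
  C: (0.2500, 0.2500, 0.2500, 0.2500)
C > A > B

Key insight: Entropy is maximized by uniform distributions and minimized by concentrated distributions.

- Uniform distributions have maximum entropy log₂(4) = 2.0000 bits
- The more "peaked" or concentrated a distribution, the lower its entropy

Entropies:
  H(A) = 1.7449 bits
  H(B) = 0.9952 bits
  H(C) = 2.0000 bits

Ranking: C > A > B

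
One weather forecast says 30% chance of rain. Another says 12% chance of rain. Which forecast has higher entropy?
30% forecast

Treat each forecast as a Bernoulli distribution. Binary entropy is maximized at p=0.5 and falls off symmetrically toward 0 or 1. The 30% forecast is closer to 50%, so it is more uncertain. H(30%) ≈ 0.881 bits, H(12%) ≈ 0.529 bits.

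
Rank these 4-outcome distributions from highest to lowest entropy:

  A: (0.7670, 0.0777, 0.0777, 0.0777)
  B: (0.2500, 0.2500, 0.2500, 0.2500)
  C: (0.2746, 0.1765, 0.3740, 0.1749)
B > C > A

Key insight: Entropy is maximized by uniform distributions and minimized by concentrated distributions.

- Uniform distributions have maximum entropy log₂(4) = 2.0000 bits
- The more "peaked" or concentrated a distribution, the lower its entropy

Entropies:
  H(A) = 1.1525 bits
  H(B) = 2.0000 bits
  H(C) = 1.9243 bits

Ranking: B > C > A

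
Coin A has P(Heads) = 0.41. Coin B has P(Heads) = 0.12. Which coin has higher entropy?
A

For binary distributions, entropy is maximized at p=0.5 and decreases as p moves toward 0 or 1.

H(A) = H(0.41) = 0.9765 bits
H(B) = H(0.12) = 0.5294 bits

Distribution A (p=0.41) is closer to uniform (p=0.5), so it has higher entropy.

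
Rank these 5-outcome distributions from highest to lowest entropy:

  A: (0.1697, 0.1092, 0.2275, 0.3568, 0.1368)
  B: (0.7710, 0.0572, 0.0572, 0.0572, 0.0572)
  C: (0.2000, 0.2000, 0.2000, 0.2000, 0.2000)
C > A > B

Key insight: Entropy is maximized by uniform distributions and minimized by concentrated distributions.

- Uniform distributions have maximum entropy log₂(5) = 2.3219 bits
- The more "peaked" or concentrated a distribution, the lower its entropy

Entropies:
  H(A) = 2.1922 bits
  H(B) = 1.2343 bits
  H(C) = 2.3219 bits

Ranking: C > A > B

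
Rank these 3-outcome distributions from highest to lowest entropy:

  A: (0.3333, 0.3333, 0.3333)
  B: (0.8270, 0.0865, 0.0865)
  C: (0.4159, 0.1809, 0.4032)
A > C > B

Key insight: Entropy is maximized by uniform distributions and minimized by concentrated distributions.

- Uniform distributions have maximum entropy log₂(3) = 1.5850 bits
- The more "peaked" or concentrated a distribution, the lower its entropy

Entropies:
  H(A) = 1.5850 bits
  H(B) = 0.8375 bits
  H(C) = 1.5010 bits

Ranking: A > C > B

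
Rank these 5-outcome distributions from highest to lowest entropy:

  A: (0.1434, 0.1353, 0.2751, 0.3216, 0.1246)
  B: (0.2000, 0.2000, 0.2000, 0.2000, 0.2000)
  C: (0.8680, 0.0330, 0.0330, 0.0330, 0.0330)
B > A > C

Key insight: Entropy is maximized by uniform distributions and minimized by concentrated distributions.

- Uniform distributions have maximum entropy log₂(5) = 2.3219 bits
- The more "peaked" or concentrated a distribution, the lower its entropy

Entropies:
  H(A) = 2.2052 bits
  H(B) = 2.3219 bits
  H(C) = 0.8269 bits

Ranking: B > A > C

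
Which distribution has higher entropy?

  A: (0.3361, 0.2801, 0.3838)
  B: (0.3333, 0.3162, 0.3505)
B

Both distributions are close to uniform, making this a harder comparison.

H(A) = 1.5732 bits
H(B) = 1.5837 bits

The distribution closer to uniform has higher entropy.
Answer: B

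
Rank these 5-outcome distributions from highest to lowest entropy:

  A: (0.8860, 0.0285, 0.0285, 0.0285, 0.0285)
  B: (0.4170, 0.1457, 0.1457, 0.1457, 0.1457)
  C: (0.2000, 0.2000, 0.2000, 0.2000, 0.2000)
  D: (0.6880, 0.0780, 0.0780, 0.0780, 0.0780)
C > B > D > A

Key insight: Entropy is maximized by uniform distributions and minimized by concentrated distributions.

Entropies:
  H(A) = 0.7399 bits
  H(B) = 2.1460 bits
  H(C) = 2.3219 bits
  H(D) = 1.5195 bits

Ranking: C > B > D > A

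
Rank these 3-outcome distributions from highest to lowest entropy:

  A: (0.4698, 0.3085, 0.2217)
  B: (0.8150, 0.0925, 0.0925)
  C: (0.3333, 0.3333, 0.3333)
C > A > B

Key insight: Entropy is maximized by uniform distributions and minimized by concentrated distributions.

- Uniform distributions have maximum entropy log₂(3) = 1.5850 bits
- The more "peaked" or concentrated a distribution, the lower its entropy

Entropies:
  H(A) = 1.5173 bits
  H(B) = 0.8759 bits
  H(C) = 1.5850 bits

Ranking: C > A > B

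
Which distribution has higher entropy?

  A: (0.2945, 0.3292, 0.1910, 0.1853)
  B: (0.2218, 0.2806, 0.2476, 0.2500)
B

Both distributions are close to uniform, making this a harder comparison.

H(A) = 1.9539 bits
H(B) = 1.9950 bits

The distribution closer to uniform has higher entropy.
Answer: B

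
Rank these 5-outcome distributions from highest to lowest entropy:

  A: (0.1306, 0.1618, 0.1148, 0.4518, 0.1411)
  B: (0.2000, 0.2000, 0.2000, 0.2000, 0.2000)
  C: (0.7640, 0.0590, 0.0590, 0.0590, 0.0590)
B > A > C

Key insight: Entropy is maximized by uniform distributions and minimized by concentrated distributions.

- Uniform distributions have maximum entropy log₂(5) = 2.3219 bits
- The more "peaked" or concentrated a distribution, the lower its entropy

Entropies:
  H(A) = 2.0836 bits
  H(B) = 2.3219 bits
  H(C) = 1.2603 bits

Ranking: B > A > C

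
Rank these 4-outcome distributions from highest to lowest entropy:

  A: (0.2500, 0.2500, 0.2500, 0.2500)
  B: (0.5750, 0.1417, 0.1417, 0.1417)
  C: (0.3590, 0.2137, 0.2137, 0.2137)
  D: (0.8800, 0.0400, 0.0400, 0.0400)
A > C > B > D

Key insight: Entropy is maximized by uniform distributions and minimized by concentrated distributions.

Entropies:
  H(A) = 2.0000 bits
  H(B) = 1.6573 bits
  H(C) = 1.9578 bits
  H(D) = 0.7196 bits

Ranking: A > C > B > D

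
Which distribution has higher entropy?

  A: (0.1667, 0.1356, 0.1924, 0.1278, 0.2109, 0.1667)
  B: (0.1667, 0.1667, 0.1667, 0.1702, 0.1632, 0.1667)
B

Both distributions are close to uniform, making this a harder comparison.

H(A) = 2.5628 bits
H(B) = 2.5849 bits

The distribution closer to uniform has higher entropy.
Answer: B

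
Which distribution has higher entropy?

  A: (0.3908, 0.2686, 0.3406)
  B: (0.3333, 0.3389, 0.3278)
B

Both distributions are close to uniform, making this a harder comparison.

H(A) = 1.5684 bits
H(B) = 1.5848 bits

The distribution closer to uniform has higher entropy.
Answer: B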